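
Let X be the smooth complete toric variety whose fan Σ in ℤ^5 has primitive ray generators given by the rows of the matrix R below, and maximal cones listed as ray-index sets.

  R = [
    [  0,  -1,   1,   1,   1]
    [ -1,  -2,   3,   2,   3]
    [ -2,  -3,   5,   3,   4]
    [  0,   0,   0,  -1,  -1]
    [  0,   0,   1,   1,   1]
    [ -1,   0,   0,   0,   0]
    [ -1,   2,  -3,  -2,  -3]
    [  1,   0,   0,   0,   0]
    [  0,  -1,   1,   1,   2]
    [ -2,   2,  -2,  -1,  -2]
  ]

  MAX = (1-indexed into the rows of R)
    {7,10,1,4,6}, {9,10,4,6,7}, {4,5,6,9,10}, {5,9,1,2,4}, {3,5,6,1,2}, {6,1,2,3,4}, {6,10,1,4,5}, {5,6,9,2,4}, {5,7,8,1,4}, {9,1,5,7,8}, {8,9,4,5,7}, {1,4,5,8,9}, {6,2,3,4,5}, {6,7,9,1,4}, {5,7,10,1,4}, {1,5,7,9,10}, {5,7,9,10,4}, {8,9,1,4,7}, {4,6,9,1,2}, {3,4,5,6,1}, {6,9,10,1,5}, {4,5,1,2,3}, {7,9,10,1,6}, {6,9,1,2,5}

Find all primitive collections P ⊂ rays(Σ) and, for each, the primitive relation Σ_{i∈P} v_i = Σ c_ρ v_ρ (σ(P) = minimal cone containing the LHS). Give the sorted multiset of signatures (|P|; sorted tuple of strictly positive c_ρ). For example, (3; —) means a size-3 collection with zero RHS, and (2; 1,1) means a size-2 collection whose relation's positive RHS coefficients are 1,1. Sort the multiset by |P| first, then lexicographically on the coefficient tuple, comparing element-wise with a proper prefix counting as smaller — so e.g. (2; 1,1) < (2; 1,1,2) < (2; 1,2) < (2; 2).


Primitive collections (14):

  • {6,8}:  v_{6} + v_{8} = 0  ⇒ sig = (2; —)
  • {8,10}:  v_{8} + v_{10} = v_{5} + v_{7}  ⇒ sig = (2; 1,1)
  • {2,8}:  v_{2} + v_{8} = v_{1} + v_{4} + v_{5} + v_{9}  ⇒ sig = (2; 1,1,1,1)
  • {3,8}:  v_{3} + v_{8} = v_{1} + v_{2} + v_{4} + v_{5}  ⇒ sig = (2; 1,1,1,1)
  • {3,7}:  v_{3} + v_{7} = v_{1} + v_{4} + v_{5} + 3·v_{6}  ⇒ sig = (2; 1,1,1,3)
  • {3,10}:  v_{3} + v_{10} = v_{1} + v_{4} + 2·v_{5} + 4·v_{6}  ⇒ sig = (2; 1,1,2,4)
  • {2,10}:  v_{2} + v_{10} = v_{5} + 3·v_{6}  ⇒ sig = (2; 1,3)
  • {2,7}:  v_{2} + v_{7} = 2·v_{6}  ⇒ sig = (2; 2)
  • {3,9}:  v_{3} + v_{9} = 2·v_{2}  ⇒ sig = (2; 2)
  • {5,6,7}:  v_{5} + v_{6} + v_{7} = v_{10}  ⇒ sig = (3; 1)
  • {1,4,9,10}:  v_{1} + v_{4} + v_{9} + v_{10} = 2·v_{6}  ⇒ sig = (4; 2)
  • {1,2,4,5,6}:  v_{1} + v_{2} + v_{4} + v_{5} + v_{6} = v_{3}  ⇒ sig = (5; 1)
  • {1,4,5,6,9}:  v_{1} + v_{4} + v_{5} + v_{6} + v_{9} = v_{2}  ⇒ sig = (5; 1)
  • {1,4,5,7,9}:  v_{1} + v_{4} + v_{5} + v_{7} + v_{9} = v_{6}  ⇒ sig = (5; 1)

Signatures (|P|; sorted positive RHS coefficients), sorted:
{ (2; —),  (2; 1,1),  (2; 1,1,1,1) ×2,  (2; 1,1,1,3),  (2; 1,1,2,4),  (2; 1,3),  (2; 2) ×2,  (3; 1),  (4; 2),  (5; 1) ×3 }


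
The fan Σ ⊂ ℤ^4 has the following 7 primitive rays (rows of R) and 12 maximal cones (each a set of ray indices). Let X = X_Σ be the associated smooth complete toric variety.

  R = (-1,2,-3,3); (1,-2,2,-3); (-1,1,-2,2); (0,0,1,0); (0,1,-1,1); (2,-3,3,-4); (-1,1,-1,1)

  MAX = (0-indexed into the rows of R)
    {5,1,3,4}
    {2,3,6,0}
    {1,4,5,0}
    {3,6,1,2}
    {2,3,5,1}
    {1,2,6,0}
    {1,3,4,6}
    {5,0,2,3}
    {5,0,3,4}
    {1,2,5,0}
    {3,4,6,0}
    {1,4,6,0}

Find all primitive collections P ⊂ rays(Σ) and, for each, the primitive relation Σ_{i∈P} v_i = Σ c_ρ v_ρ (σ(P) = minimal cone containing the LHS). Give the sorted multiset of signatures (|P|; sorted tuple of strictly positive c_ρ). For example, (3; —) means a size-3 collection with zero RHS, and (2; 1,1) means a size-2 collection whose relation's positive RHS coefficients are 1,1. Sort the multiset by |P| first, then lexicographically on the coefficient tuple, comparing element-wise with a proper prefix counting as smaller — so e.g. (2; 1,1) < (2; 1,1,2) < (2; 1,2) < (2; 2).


The 3 primitive collections of Σ (r=7, n=4):

  • {2,4}:  v_{2} + v_{4} = v_{0}  ⟹  sig = (2; 1)
  • {5,6}:  v_{5} + v_{6} = v_{1}  ⟹  sig = (2; 1)
  • {0,1,3}:  v_{0} + v_{1} + v_{3} = 0  ⟹  sig = (3; —)

Signatures (|P|; sorted positive RHS coefficients), sorted:
[(2; 1), (2; 1), (3; —)]


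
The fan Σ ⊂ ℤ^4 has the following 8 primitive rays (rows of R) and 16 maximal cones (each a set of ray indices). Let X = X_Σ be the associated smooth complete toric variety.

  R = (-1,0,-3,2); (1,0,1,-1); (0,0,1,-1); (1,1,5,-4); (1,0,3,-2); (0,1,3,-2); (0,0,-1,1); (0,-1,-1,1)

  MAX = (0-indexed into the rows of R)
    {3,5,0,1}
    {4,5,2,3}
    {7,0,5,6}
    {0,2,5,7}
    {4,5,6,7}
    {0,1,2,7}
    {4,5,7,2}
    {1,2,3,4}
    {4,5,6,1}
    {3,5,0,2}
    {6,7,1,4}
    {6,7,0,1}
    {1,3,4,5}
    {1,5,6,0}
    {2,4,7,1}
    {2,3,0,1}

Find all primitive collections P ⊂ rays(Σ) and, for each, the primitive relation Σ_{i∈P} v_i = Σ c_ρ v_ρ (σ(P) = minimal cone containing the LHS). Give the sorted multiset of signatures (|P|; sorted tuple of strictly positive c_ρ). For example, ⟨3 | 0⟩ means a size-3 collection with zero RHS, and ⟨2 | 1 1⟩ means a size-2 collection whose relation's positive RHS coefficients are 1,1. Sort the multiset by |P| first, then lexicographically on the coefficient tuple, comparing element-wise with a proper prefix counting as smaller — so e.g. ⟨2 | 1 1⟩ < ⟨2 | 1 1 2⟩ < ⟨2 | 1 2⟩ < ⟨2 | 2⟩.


Σ has 6 primitive collections:

  P = {0,4}:  v_{0} + v_{4} = 0 ; sig = ⟨2 | 0⟩
  P = {2,6}:  v_{2} + v_{6} = 0 ; sig = ⟨2 | 0⟩
  P = {3,6}:  v_{3} + v_{6} = v_{1} + v_{5} ; sig = ⟨2 | 1 1⟩
  P = {3,7}:  v_{3} + v_{7} = v_{2} + v_{4} ; sig = ⟨2 | 1 1⟩
  P = {1,2,5}:  v_{1} + v_{2} + v_{5} = v_{3} ; sig = ⟨3 | 1⟩
  P = {1,5,7}:  v_{1} + v_{5} + v_{7} = v_{4} ; sig = ⟨3 | 1⟩

Signatures (|P|; sorted positive RHS coefficients), sorted:
[⟨2 | 0⟩, ⟨2 | 0⟩, ⟨2 | 1 1⟩, ⟨2 | 1 1⟩, ⟨3 | 1⟩, ⟨3 | 1⟩]


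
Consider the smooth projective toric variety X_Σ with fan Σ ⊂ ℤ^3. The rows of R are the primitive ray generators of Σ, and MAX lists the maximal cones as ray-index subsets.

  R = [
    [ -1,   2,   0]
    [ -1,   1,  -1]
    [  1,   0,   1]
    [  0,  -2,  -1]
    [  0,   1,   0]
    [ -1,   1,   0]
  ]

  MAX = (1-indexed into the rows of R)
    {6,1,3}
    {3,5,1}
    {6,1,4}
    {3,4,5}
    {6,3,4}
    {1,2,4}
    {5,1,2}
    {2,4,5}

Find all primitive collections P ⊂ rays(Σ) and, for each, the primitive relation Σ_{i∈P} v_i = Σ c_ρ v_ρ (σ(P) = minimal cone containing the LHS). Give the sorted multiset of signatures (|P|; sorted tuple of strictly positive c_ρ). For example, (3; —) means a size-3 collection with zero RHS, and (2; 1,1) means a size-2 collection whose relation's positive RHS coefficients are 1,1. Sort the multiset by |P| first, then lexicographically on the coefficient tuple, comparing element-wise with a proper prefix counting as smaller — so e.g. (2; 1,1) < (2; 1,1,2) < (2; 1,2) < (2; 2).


Minimal non-faces — 5 found among 6 rays, 8 max cones:

  P = {2,3}:  v_{2} + v_{3} = v_{5}  ⟹  sig = (2; 1)
  P = {5,6}:  v_{5} + v_{6} = v_{1}  ⟹  sig = (2; 1)
  P = {2,6}:  v_{2} + v_{6} = 2·v_{1} + v_{4}  ⟹  sig = (2; 1,2)
  P = {1,3,4}:  v_{1} + v_{3} + v_{4} = 0  ⟹  sig = (3; —)
  P = {1,4,5}:  v_{1} + v_{4} + v_{5} = v_{2}  ⟹  sig = (3; 1)

Hence PRS(X_Σ) =
[(2; 1), (2; 1), (2; 1,2), (3; —), (3; 1)]


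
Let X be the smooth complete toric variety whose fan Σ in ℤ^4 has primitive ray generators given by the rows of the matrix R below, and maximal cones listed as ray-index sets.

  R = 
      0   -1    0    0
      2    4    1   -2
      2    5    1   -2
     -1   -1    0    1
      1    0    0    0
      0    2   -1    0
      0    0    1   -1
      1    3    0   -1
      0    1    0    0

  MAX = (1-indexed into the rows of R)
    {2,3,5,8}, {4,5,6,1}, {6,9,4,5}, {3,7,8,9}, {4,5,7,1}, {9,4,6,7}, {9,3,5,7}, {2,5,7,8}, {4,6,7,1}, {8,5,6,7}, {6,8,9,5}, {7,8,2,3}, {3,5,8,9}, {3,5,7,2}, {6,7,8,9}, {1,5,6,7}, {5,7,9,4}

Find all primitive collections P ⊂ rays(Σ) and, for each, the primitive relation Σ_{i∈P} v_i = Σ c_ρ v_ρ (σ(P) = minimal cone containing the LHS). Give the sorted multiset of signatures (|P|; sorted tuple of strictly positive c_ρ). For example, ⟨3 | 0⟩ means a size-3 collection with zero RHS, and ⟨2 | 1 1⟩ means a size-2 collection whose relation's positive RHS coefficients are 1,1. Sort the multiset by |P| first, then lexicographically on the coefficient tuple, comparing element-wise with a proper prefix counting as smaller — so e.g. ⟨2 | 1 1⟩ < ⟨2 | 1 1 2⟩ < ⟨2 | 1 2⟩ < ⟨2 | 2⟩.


14 collections generate NE(X_Σ); each relation:

  {1,9}:  v_{1} + v_{9} = 0  ⇒ sig = ⟨2 | 0⟩
  {1,3}:  v_{1} + v_{3} = v_{2}  ⇒ sig = ⟨2 | 1⟩
  {2,9}:  v_{2} + v_{9} = v_{3}  ⇒ sig = ⟨2 | 1⟩
  {1,2}:  v_{1} + v_{2} = v_{5} + v_{7} + v_{8}  ⇒ sig = ⟨2 | 1 1 1⟩
  {1,8}:  v_{1} + v_{8} = v_{5} + v_{6} + v_{7}  ⇒ sig = ⟨2 | 1 1 1⟩
  {2,4}:  v_{2} + v_{4} = v_{5} + v_{7} + 3·v_{9}  ⇒ sig = ⟨2 | 1 1 3⟩
  {3,4}:  v_{3} + v_{4} = v_{5} + v_{7} + 4·v_{9}  ⇒ sig = ⟨2 | 1 1 4⟩
  {3,6}:  v_{3} + v_{6} = 2·v_{8} + v_{9}  ⇒ sig = ⟨2 | 1 2⟩
  {2,6}:  v_{2} + v_{6} = 2·v_{8}  ⇒ sig = ⟨2 | 2⟩
  {4,8}:  v_{4} + v_{8} = 2·v_{9}  ⇒ sig = ⟨2 | 2⟩
  {4,5,6,7}:  v_{4} + v_{5} + v_{6} + v_{7} = v_{9}  ⇒ sig = ⟨4 | 1⟩
  {5,6,7,9}:  v_{5} + v_{6} + v_{7} + v_{9} = v_{8}  ⇒ sig = ⟨4 | 1⟩
  {5,7,8,9}:  v_{5} + v_{7} + v_{8} + v_{9} = v_{2}  ⇒ sig = ⟨4 | 1⟩
  {3,5,7,8}:  v_{3} + v_{5} + v_{7} + v_{8} = 2·v_{2}  ⇒ sig = ⟨4 | 2⟩

so the primitive-relation signature multiset is
    |P|=2: 10 collections, coeffs (), (1), (1), (1,1,1), (1,1,1), (1,1,3), (1,1,4), (1,2), (2), (2)
    |P|=4: 4 collections, coeffs (1), (1), (1), (2)


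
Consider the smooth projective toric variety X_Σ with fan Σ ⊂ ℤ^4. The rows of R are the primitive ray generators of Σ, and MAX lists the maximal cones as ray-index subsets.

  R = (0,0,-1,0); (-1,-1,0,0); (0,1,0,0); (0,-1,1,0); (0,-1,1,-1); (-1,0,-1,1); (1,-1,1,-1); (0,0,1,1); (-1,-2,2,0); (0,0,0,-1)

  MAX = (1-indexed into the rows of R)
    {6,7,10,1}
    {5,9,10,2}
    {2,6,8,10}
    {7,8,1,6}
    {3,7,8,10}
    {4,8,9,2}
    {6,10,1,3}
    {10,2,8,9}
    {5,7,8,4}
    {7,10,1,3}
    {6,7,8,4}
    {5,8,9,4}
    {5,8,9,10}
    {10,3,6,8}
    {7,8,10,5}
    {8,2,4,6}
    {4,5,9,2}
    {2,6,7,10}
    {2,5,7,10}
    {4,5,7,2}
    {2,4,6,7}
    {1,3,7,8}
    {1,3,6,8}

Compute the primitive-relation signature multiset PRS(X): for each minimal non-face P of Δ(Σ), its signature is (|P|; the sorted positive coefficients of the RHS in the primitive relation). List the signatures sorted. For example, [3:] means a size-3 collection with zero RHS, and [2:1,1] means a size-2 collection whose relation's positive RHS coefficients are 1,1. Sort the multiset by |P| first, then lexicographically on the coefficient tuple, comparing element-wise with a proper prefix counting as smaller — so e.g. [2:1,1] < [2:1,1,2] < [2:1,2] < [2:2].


17 collections generate NE(X_Σ); each relation:

  {4,10}:  v_{4} + v_{10} = v_{5} ; sig = [2:1]
  {5,6}:  v_{5} + v_{6} = v_{2} ; sig = [2:1]
  {1,4}:  v_{1} + v_{4} = v_{6} + v_{7} ; sig = [2:1,1]
  {1,9}:  v_{1} + v_{9} = v_{2} + v_{4} ; sig = [2:1,1]
  {3,4}:  v_{3} + v_{4} = v_{8} + v_{10} ; sig = [2:1,1]
  {1,5}:  v_{1} + v_{5} = v_{6} + v_{7} + v_{10} ; sig = [2:1,1,1]
  {1,2}:  v_{1} + v_{2} = 2·v_{6} + v_{7} + v_{10} ; sig = [2:1,1,2]
  {2,3}:  v_{2} + v_{3} = v_{6} + v_{8} + 2·v_{10} ; sig = [2:1,1,2]
  {3,5}:  v_{3} + v_{5} = v_{8} + 2·v_{10} ; sig = [2:1,2]
  {6,9}:  v_{6} + v_{9} = 2·v_{2} + v_{8} ; sig = [2:1,2]
  {7,9}:  v_{7} + v_{9} = 2·v_{4} + v_{5} ; sig = [2:1,2]
  {3,9}:  v_{3} + v_{9} = v_{2} + 2·v_{8} + 2·v_{10} ; sig = [2:1,2,2]
  {1,8,10}:  v_{1} + v_{8} + v_{10} = 0 ; sig = [3:]
  {3,6,7}:  v_{3} + v_{6} + v_{7} = 0 ; sig = [3:]
  {2,5,8}:  v_{2} + v_{5} + v_{8} = v_{9} ; sig = [3:1]
  {2,7,8}:  v_{2} + v_{7} + v_{8} = 2·v_{4} ; sig = [3:2]
  {6,7,8,10}:  v_{6} + v_{7} + v_{8} + v_{10} = v_{4} ; sig = [4:1]

Sorted signature multiset PRS(X):
    [2:1]
    [2:1]
    [2:1,1]
    [2:1,1]
    [2:1,1]
    [2:1,1,1]
    [2:1,1,2]
    [2:1,1,2]
    [2:1,2]
    [2:1,2]
    [2:1,2]
    [2:1,2,2]
    [3:]
    [3:]
    [3:1]
    [3:2]
    [4:1]


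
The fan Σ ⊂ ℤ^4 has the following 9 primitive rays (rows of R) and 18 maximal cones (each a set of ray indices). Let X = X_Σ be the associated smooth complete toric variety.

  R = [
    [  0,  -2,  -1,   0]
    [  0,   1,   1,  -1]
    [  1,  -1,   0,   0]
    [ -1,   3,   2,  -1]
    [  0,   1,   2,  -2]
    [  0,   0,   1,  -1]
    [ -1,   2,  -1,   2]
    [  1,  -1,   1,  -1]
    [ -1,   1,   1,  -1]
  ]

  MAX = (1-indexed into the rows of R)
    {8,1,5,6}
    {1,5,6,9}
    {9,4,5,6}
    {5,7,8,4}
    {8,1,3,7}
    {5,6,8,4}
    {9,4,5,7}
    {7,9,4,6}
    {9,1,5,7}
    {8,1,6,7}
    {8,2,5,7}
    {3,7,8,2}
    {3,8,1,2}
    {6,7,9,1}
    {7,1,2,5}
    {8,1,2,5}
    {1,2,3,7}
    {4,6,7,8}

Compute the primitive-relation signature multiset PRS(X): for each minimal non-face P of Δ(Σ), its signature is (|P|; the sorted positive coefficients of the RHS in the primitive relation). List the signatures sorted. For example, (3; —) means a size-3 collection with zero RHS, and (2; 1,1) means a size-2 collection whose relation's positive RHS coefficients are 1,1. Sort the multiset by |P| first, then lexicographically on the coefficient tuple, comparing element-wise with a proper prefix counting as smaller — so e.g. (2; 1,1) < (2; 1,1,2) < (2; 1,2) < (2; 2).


The 12 primitive collections of Σ (r=9, n=4):

  • {1,4}:  v_{1} + v_{4} = v_{9} — sig = (2; 1)
  • {2,6}:  v_{2} + v_{6} = v_{5} — sig = (2; 1)
  • {3,6}:  v_{3} + v_{6} = v_{8} — sig = (2; 1)
  • {3,9}:  v_{3} + v_{9} = v_{6} — sig = (2; 1)
  • {3,5}:  v_{3} + v_{5} = v_{2} + v_{8} — sig = (2; 1,1)
  • {3,4}:  v_{3} + v_{4} = v_{5} + v_{7} + v_{8} — sig = (2; 1,1,1)
  • {2,9}:  v_{2} + v_{9} = v_{1} + 2·v_{5} + v_{7} — sig = (2; 1,1,2)
  • {2,4}:  v_{2} + v_{4} = 2·v_{5} + v_{7} — sig = (2; 1,2)
  • {8,9}:  v_{8} + v_{9} = 2·v_{6} — sig = (2; 2)
  • {5,6,7}:  v_{5} + v_{6} + v_{7} = v_{4} — sig = (3; 1)
  • {1,2,7,8}:  v_{1} + v_{2} + v_{7} + v_{8} = 0 — sig = (4; —)
  • {1,5,7,8}:  v_{1} + v_{5} + v_{7} + v_{8} = v_{6} — sig = (4; 1)

Hence PRS(X_Σ) =
    (2; 1)
    (2; 1)
    (2; 1)
    (2; 1)
    (2; 1,1)
    (2; 1,1,1)
    (2; 1,1,2)
    (2; 1,2)
    (2; 2)
    (3; 1)
    (4; —)
    (4; 1)


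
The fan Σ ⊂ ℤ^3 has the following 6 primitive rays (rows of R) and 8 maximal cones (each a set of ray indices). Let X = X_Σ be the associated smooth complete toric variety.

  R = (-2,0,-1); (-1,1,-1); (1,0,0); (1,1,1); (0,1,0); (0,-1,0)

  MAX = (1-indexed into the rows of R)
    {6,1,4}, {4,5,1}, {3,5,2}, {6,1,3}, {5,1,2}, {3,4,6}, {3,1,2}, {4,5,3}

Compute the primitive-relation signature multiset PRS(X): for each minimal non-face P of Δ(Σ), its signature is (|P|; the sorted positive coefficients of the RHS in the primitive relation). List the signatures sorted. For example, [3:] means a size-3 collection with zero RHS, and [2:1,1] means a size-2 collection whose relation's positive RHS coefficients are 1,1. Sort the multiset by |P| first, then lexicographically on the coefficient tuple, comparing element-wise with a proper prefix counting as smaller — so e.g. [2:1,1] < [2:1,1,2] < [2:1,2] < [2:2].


Σ has 5 primitive collections:

  • {5,6}:  v_{5} + v_{6} = 0  so sig = [2:]
  • {2,6}:  v_{2} + v_{6} = v_{1} + v_{3}  so sig = [2:1,1]
  • {2,4}:  v_{2} + v_{4} = 2·v_{5}  so sig = [2:2]
  • {1,3,4}:  v_{1} + v_{3} + v_{4} = v_{5}  so sig = [3:1]
  • {1,3,5}:  v_{1} + v_{3} + v_{5} = v_{2}  so sig = [3:1]

Signatures (|P|; sorted positive RHS coefficients), sorted:
[[2:], [2:1,1], [2:2], [3:1], [3:1]]


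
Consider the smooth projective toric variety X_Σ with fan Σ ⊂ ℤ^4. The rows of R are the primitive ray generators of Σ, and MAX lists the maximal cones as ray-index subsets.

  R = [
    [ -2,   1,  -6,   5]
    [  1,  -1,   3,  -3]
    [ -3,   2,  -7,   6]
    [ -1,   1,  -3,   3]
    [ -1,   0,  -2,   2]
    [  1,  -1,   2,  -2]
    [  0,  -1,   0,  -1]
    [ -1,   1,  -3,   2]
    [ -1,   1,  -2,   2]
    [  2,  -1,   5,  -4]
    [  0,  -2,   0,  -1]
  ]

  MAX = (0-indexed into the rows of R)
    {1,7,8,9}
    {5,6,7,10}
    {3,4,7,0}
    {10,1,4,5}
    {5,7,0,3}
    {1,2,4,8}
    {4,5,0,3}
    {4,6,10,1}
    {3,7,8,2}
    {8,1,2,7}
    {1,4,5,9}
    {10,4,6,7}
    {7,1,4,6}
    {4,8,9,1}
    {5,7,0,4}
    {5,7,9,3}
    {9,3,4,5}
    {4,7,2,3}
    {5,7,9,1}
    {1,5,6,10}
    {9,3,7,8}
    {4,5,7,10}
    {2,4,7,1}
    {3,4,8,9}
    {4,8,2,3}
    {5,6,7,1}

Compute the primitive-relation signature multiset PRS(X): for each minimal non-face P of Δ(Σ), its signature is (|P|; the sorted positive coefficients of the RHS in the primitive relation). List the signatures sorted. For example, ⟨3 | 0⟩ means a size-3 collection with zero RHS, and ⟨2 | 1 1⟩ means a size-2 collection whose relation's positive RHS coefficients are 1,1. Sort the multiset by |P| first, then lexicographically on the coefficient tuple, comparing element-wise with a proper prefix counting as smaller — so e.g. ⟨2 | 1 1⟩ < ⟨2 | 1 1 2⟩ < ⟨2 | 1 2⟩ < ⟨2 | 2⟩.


Primitive collections (24):

  • {1,3}:  v_{1} + v_{3} = 0  ⇒ sig = ⟨2 | 0⟩
  • {5,8}:  v_{5} + v_{8} = 0  ⇒ sig = ⟨2 | 0⟩
  • {2,9}:  v_{2} + v_{9} = v_{8}  ⇒ sig = ⟨2 | 1⟩
  • {0,9}:  v_{0} + v_{9} = v_{3} + v_{5}  ⇒ sig = ⟨2 | 1 1⟩
  • {2,5}:  v_{2} + v_{5} = v_{4} + v_{7}  ⇒ sig = ⟨2 | 1 1⟩
  • {6,9}:  v_{6} + v_{9} = v_{1} + v_{5}  ⇒ sig = ⟨2 | 1 1⟩
  • {8,10}:  v_{8} + v_{10} = v_{4} + v_{6}  ⇒ sig = ⟨2 | 1 1⟩
  • {0,1}:  v_{0} + v_{1} = v_{4} + v_{5} + v_{7}  ⇒ sig = ⟨2 | 1 1 1⟩
  • {0,8}:  v_{0} + v_{8} = v_{3} + v_{4} + v_{7}  ⇒ sig = ⟨2 | 1 1 1⟩
  • {3,6}:  v_{3} + v_{6} = v_{4} + v_{5} + v_{7}  ⇒ sig = ⟨2 | 1 1 1⟩
  • {6,8}:  v_{6} + v_{8} = v_{1} + v_{4} + v_{7}  ⇒ sig = ⟨2 | 1 1 1⟩
  • {2,10}:  v_{2} + v_{10} = 2·v_{4} + v_{6} + v_{7}  ⇒ sig = ⟨2 | 1 1 2⟩
  • {9,10}:  v_{9} + v_{10} = v_{1} + v_{4} + 2·v_{5}  ⇒ sig = ⟨2 | 1 1 2⟩
  • {0,2}:  v_{0} + v_{2} = v_{3} + 2·v_{4} + 2·v_{7}  ⇒ sig = ⟨2 | 1 2 2⟩
  • {2,6}:  v_{2} + v_{6} = v_{1} + 2·v_{4} + 2·v_{7}  ⇒ sig = ⟨2 | 1 2 2⟩
  • {3,10}:  v_{3} + v_{10} = 2·v_{4} + 2·v_{5} + v_{7}  ⇒ sig = ⟨2 | 1 2 2⟩
  • {0,6}:  v_{0} + v_{6} = 2·v_{4} + 2·v_{5} + 2·v_{7}  ⇒ sig = ⟨2 | 2 2 2⟩
  • {0,10}:  v_{0} + v_{10} = 3·v_{4} + 3·v_{5} + 2·v_{7}  ⇒ sig = ⟨2 | 2 3 3⟩
  • {4,7,9}:  v_{4} + v_{7} + v_{9} = 0  ⇒ sig = ⟨3 | 0⟩
  • {4,5,6}:  v_{4} + v_{5} + v_{6} = v_{10}  ⇒ sig = ⟨3 | 1⟩
  • {4,7,8}:  v_{4} + v_{7} + v_{8} = v_{2}  ⇒ sig = ⟨3 | 1⟩
  • {1,7,10}:  v_{1} + v_{7} + v_{10} = 2·v_{6}  ⇒ sig = ⟨3 | 2⟩
  • {1,4,5,7}:  v_{1} + v_{4} + v_{5} + v_{7} = v_{6}  ⇒ sig = ⟨4 | 1⟩
  • {3,4,5,7}:  v_{3} + v_{4} + v_{5} + v_{7} = v_{0}  ⇒ sig = ⟨4 | 1⟩

Sorted signature multiset PRS(X):
{ ⟨2 | 0⟩ ×2,  ⟨2 | 1⟩,  ⟨2 | 1 1⟩ ×4,  ⟨2 | 1 1 1⟩ ×4,  ⟨2 | 1 1 2⟩ ×2,  ⟨2 | 1 2 2⟩ ×3,  ⟨2 | 2 2 2⟩,  ⟨2 | 2 3 3⟩,  ⟨3 | 0⟩,  ⟨3 | 1⟩ ×2,  ⟨3 | 2⟩,  ⟨4 | 1⟩ ×2 }


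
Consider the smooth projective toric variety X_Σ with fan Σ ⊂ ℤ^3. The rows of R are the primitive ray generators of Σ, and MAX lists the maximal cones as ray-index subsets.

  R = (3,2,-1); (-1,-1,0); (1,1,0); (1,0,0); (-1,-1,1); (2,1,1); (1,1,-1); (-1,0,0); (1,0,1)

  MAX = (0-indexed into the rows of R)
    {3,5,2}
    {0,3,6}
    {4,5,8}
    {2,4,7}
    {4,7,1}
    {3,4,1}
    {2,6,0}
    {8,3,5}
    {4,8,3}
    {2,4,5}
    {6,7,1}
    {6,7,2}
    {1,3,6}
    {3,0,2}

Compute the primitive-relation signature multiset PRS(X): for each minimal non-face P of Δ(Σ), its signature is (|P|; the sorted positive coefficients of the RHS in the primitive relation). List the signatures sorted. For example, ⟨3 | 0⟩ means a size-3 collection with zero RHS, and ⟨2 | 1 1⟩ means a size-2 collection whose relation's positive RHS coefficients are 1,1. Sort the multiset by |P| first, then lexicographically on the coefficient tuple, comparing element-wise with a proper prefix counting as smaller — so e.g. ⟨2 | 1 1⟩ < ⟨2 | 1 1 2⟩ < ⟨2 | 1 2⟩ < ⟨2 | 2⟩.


Σ has 18 primitive collections:

  {1,2}:  v_{1} + v_{2} = 0  →  sig = ⟨2 | 0⟩
  {3,7}:  v_{3} + v_{7} = 0  →  sig = ⟨2 | 0⟩
  {4,6}:  v_{4} + v_{6} = 0  →  sig = ⟨2 | 0⟩
  {1,5}:  v_{1} + v_{5} = v_{8}  →  sig = ⟨2 | 1⟩
  {2,8}:  v_{2} + v_{8} = v_{5}  →  sig = ⟨2 | 1⟩
  {0,1}:  v_{0} + v_{1} = v_{3} + v_{6}  →  sig = ⟨2 | 1 1⟩
  {0,4}:  v_{0} + v_{4} = v_{2} + v_{3}  →  sig = ⟨2 | 1 1⟩
  {0,7}:  v_{0} + v_{7} = v_{2} + v_{6}  →  sig = ⟨2 | 1 1⟩
  {1,8}:  v_{1} + v_{8} = v_{3} + v_{4}  →  sig = ⟨2 | 1 1⟩
  {6,8}:  v_{6} + v_{8} = v_{2} + v_{3}  →  sig = ⟨2 | 1 1⟩
  {7,8}:  v_{7} + v_{8} = v_{2} + v_{4}  →  sig = ⟨2 | 1 1⟩
  {5,6}:  v_{5} + v_{6} = 2·v_{2} + v_{3}  →  sig = ⟨2 | 1 2⟩
  {5,7}:  v_{5} + v_{7} = 2·v_{2} + v_{4}  →  sig = ⟨2 | 1 2⟩
  {0,8}:  v_{0} + v_{8} = 2·v_{2} + 2·v_{3}  →  sig = ⟨2 | 2 2⟩
  {0,5}:  v_{0} + v_{5} = 3·v_{2} + 2·v_{3}  →  sig = ⟨2 | 2 3⟩
  {2,3,4}:  v_{2} + v_{3} + v_{4} = v_{8}  →  sig = ⟨3 | 1⟩
  {2,3,6}:  v_{2} + v_{3} + v_{6} = v_{0}  →  sig = ⟨3 | 1⟩
  {3,4,5}:  v_{3} + v_{4} + v_{5} = 2·v_{8}  →  sig = ⟨3 | 2⟩

so the primitive-relation signature multiset is
    ⟨2 | 0⟩
    ⟨2 | 0⟩
    ⟨2 | 0⟩
    ⟨2 | 1⟩
    ⟨2 | 1⟩
    ⟨2 | 1 1⟩
    ⟨2 | 1 1⟩
    ⟨2 | 1 1⟩
    ⟨2 | 1 1⟩
    ⟨2 | 1 1⟩
    ⟨2 | 1 1⟩
    ⟨2 | 1 2⟩
    ⟨2 | 1 2⟩
    ⟨2 | 2 2⟩
    ⟨2 | 2 3⟩
    ⟨3 | 1⟩
    ⟨3 | 1⟩
    ⟨3 | 2⟩


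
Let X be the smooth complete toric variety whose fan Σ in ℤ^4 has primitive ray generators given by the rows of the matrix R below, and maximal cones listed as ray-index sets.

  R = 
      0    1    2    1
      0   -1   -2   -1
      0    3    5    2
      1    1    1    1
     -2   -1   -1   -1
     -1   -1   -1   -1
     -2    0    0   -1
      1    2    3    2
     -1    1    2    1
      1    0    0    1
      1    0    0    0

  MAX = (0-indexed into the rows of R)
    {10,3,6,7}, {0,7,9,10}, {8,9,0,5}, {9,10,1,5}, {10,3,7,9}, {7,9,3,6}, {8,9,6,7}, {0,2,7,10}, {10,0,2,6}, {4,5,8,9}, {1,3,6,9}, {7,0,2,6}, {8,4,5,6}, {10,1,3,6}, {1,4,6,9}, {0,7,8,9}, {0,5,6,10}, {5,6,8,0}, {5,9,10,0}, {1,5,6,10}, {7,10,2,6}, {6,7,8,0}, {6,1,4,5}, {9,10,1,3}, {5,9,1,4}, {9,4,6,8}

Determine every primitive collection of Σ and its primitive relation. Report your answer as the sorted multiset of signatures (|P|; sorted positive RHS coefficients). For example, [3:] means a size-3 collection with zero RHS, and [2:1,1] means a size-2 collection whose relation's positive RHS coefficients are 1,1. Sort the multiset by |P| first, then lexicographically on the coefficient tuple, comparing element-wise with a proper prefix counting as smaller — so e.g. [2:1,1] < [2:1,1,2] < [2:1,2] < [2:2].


22 minimal non-faces of Δ(Σ) (on 11 rays):

  • {0,1}:  v_{0} + v_{1} = 0 ; sig = [2:]
  • {3,5}:  v_{3} + v_{5} = 0 ; sig = [2:]
  • {0,3}:  v_{0} + v_{3} = v_{7} ; sig = [2:1]
  • {1,7}:  v_{1} + v_{7} = v_{3} ; sig = [2:1]
  • {4,7}:  v_{4} + v_{7} = v_{8} ; sig = [2:1]
  • {4,10}:  v_{4} + v_{10} = v_{5} ; sig = [2:1]
  • {5,7}:  v_{5} + v_{7} = v_{0} ; sig = [2:1]
  • {8,10}:  v_{8} + v_{10} = v_{0} ; sig = [2:1]
  • {0,4}:  v_{0} + v_{4} = v_{5} + v_{8} ; sig = [2:1,1]
  • {1,8}:  v_{1} + v_{8} = v_{6} + v_{9} ; sig = [2:1,1]
  • {2,9}:  v_{2} + v_{9} = v_{0} + v_{7} ; sig = [2:1,1]
  • {3,4}:  v_{3} + v_{4} = v_{6} + v_{9} ; sig = [2:1,1]
  • {1,2}:  v_{1} + v_{2} = v_{6} + v_{7} + v_{10} ; sig = [2:1,1,1]
  • {3,8}:  v_{3} + v_{8} = v_{6} + v_{7} + v_{9} ; sig = [2:1,1,1]
  • {2,3}:  v_{2} + v_{3} = v_{6} + 2·v_{7} + v_{10} ; sig = [2:1,1,2]
  • {2,5}:  v_{2} + v_{5} = 2·v_{0} + v_{6} + v_{10} ; sig = [2:1,1,2]
  • {2,8}:  v_{2} + v_{8} = 2·v_{0} + v_{6} + v_{7} ; sig = [2:1,1,2]
  • {2,4}:  v_{2} + v_{4} = 2·v_{0} + v_{6} ; sig = [2:1,2]
  • {6,9,10}:  v_{6} + v_{9} + v_{10} = 0 ; sig = [3:]
  • {0,6,9}:  v_{0} + v_{6} + v_{9} = v_{8} ; sig = [3:1]
  • {5,6,9}:  v_{5} + v_{6} + v_{9} = v_{4} ; sig = [3:1]
  • {0,6,7,10}:  v_{0} + v_{6} + v_{7} + v_{10} = v_{2} ; sig = [4:1]

Signatures (|P|; sorted positive RHS coefficients), sorted:
[[2:], [2:], [2:1], [2:1], [2:1], [2:1], [2:1], [2:1], [2:1,1], [2:1,1], [2:1,1], [2:1,1], [2:1,1,1], [2:1,1,1], [2:1,1,2], [2:1,1,2], [2:1,1,2], [2:1,2], [3:], [3:1], [3:1], [4:1]]


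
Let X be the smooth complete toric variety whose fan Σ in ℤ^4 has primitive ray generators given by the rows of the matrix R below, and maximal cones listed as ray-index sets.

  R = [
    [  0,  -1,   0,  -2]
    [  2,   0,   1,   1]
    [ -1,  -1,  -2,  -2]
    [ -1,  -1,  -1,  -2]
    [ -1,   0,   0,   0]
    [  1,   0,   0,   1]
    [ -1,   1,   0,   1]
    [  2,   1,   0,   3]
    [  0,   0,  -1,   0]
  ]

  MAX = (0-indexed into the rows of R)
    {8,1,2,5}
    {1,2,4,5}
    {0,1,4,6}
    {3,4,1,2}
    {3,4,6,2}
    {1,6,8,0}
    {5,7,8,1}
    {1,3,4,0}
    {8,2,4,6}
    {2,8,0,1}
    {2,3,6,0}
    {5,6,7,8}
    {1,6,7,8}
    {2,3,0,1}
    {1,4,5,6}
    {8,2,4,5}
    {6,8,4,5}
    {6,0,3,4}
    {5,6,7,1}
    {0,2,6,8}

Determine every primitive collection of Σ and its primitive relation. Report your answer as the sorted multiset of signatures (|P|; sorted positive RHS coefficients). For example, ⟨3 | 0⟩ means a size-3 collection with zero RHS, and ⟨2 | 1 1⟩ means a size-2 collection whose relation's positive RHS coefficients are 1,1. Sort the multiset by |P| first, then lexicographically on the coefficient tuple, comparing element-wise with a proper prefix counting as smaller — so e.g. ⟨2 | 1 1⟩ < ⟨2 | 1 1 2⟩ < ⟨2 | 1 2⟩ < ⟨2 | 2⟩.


14 collections generate NE(X_Σ); each relation:

  P={3,8}:  v_{3} + v_{8} = v_{2} — sig = ⟨2 | 1⟩
  P={0,5}:  v_{0} + v_{5} = v_{1} + v_{3} — sig = ⟨2 | 1 1⟩
  P={0,7}:  v_{0} + v_{7} = v_{1} + v_{8} — sig = ⟨2 | 1 1⟩
  P={3,7}:  v_{3} + v_{7} = v_{5} + v_{8} — sig = ⟨2 | 1 1⟩
  P={3,5}:  v_{3} + v_{5} = v_{1} + v_{2} + v_{4} — sig = ⟨2 | 1 1 1⟩
  P={2,7}:  v_{2} + v_{7} = v_{5} + 2·v_{8} — sig = ⟨2 | 1 2⟩
  P={4,7}:  v_{4} + v_{7} = 2·v_{5} + v_{6} — sig = ⟨2 | 1 2⟩
  P={1,3,6}:  v_{1} + v_{3} + v_{6} = 0 — sig = ⟨3 | 0⟩
  P={0,4,8}:  v_{0} + v_{4} + v_{8} = v_{3} — sig = ⟨3 | 1⟩
  P={1,2,6}:  v_{1} + v_{2} + v_{6} = v_{8} — sig = ⟨3 | 1⟩
  P={1,4,8}:  v_{1} + v_{4} + v_{8} = v_{5} — sig = ⟨3 | 1⟩
  P={2,5,6}:  v_{2} + v_{5} + v_{6} = v_{4} + 2·v_{8} — sig = ⟨3 | 1 2⟩
  P={0,2,4}:  v_{0} + v_{2} + v_{4} = 2·v_{3} — sig = ⟨3 | 2⟩
  P={1,5,6,8}:  v_{1} + v_{5} + v_{6} + v_{8} = v_{7} — sig = ⟨4 | 1⟩

Sorted signature multiset PRS(X):
    ⟨2 | 1⟩
    ⟨2 | 1 1⟩
    ⟨2 | 1 1⟩
    ⟨2 | 1 1⟩
    ⟨2 | 1 1 1⟩
    ⟨2 | 1 2⟩
    ⟨2 | 1 2⟩
    ⟨3 | 0⟩
    ⟨3 | 1⟩
    ⟨3 | 1⟩
    ⟨3 | 1⟩
    ⟨3 | 1 2⟩
    ⟨3 | 2⟩
    ⟨4 | 1⟩


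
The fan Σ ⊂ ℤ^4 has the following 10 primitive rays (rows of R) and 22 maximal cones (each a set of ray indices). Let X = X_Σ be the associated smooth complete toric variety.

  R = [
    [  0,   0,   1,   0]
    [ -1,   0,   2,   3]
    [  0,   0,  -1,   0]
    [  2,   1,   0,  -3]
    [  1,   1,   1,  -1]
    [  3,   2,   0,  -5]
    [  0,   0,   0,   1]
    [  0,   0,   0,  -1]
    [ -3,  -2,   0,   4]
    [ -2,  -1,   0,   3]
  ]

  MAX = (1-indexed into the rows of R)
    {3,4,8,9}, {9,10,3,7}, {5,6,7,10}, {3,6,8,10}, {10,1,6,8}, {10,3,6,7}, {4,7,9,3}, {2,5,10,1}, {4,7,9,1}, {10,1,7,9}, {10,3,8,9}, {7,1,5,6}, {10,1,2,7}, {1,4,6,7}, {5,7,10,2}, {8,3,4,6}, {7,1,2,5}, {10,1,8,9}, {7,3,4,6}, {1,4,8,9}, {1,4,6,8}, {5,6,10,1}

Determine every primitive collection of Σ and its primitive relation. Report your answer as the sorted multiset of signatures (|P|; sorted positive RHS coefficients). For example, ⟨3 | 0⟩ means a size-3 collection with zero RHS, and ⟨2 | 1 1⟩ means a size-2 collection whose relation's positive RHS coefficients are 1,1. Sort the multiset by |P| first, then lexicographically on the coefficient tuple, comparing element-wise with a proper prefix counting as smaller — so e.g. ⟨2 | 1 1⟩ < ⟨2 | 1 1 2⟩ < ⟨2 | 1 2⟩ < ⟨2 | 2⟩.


Primitive collections (15):

  {1,3}:  v_{1} + v_{3} = 0 ; sig = ⟨2 | 0⟩
  {4,10}:  v_{4} + v_{10} = 0 ; sig = ⟨2 | 0⟩
  {7,8}:  v_{7} + v_{8} = 0 ; sig = ⟨2 | 0⟩
  {6,9}:  v_{6} + v_{9} = v_{8} ; sig = ⟨2 | 1⟩
  {5,9}:  v_{5} + v_{9} = v_{1} + v_{10} ; sig = ⟨2 | 1 1⟩
  {2,3}:  v_{2} + v_{3} = v_{5} + v_{7} + v_{10} ; sig = ⟨2 | 1 1 1⟩
  {2,4}:  v_{2} + v_{4} = v_{1} + v_{5} + v_{7} ; sig = ⟨2 | 1 1 1⟩
  {2,8}:  v_{2} + v_{8} = v_{1} + v_{5} + v_{10} ; sig = ⟨2 | 1 1 1⟩
  {3,5}:  v_{3} + v_{5} = v_{6} + v_{7} + v_{10} ; sig = ⟨2 | 1 1 1⟩
  {4,5}:  v_{4} + v_{5} = v_{1} + v_{6} + v_{7} ; sig = ⟨2 | 1 1 1⟩
  {5,8}:  v_{5} + v_{8} = v_{1} + v_{6} + v_{10} ; sig = ⟨2 | 1 1 1⟩
  {2,9}:  v_{2} + v_{9} = 2·v_{1} + v_{7} + 2·v_{10} ; sig = ⟨2 | 1 2 2⟩
  {2,6}:  v_{2} + v_{6} = 2·v_{5} ; sig = ⟨2 | 2⟩
  {1,5,7,10}:  v_{1} + v_{5} + v_{7} + v_{10} = v_{2} ; sig = ⟨4 | 1⟩
  {1,6,7,10}:  v_{1} + v_{6} + v_{7} + v_{10} = v_{5} ; sig = ⟨4 | 1⟩

Sorted signature multiset PRS(X):
    ⟨2 | 0⟩
    ⟨2 | 0⟩
    ⟨2 | 0⟩
    ⟨2 | 1⟩
    ⟨2 | 1 1⟩
    ⟨2 | 1 1 1⟩
    ⟨2 | 1 1 1⟩
    ⟨2 | 1 1 1⟩
    ⟨2 | 1 1 1⟩
    ⟨2 | 1 1 1⟩
    ⟨2 | 1 1 1⟩
    ⟨2 | 1 2 2⟩
    ⟨2 | 2⟩
    ⟨4 | 1⟩
    ⟨4 | 1⟩


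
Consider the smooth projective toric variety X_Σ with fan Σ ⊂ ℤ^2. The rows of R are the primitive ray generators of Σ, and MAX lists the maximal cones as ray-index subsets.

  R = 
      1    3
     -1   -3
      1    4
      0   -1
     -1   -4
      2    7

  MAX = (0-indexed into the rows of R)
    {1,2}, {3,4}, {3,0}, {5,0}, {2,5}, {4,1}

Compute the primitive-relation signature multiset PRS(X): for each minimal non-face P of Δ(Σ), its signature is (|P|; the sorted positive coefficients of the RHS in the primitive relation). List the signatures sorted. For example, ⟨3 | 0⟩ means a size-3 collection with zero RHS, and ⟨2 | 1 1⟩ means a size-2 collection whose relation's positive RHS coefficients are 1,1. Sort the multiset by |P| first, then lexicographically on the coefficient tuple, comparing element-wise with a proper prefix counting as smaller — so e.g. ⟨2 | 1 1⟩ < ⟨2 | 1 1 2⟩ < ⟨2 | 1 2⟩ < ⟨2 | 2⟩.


Primitive collections (9):

  P = {0,1}:  v_{0} + v_{1} = 0  →  sig = ⟨2 | 0⟩
  P = {2,4}:  v_{2} + v_{4} = 0  →  sig = ⟨2 | 0⟩
  P = {0,2}:  v_{0} + v_{2} = v_{5}  →  sig = ⟨2 | 1⟩
  P = {0,4}:  v_{0} + v_{4} = v_{3}  →  sig = ⟨2 | 1⟩
  P = {1,3}:  v_{1} + v_{3} = v_{4}  →  sig = ⟨2 | 1⟩
  P = {1,5}:  v_{1} + v_{5} = v_{2}  →  sig = ⟨2 | 1⟩
  P = {2,3}:  v_{2} + v_{3} = v_{0}  →  sig = ⟨2 | 1⟩
  P = {4,5}:  v_{4} + v_{5} = v_{0}  →  sig = ⟨2 | 1⟩
  P = {3,5}:  v_{3} + v_{5} = 2·v_{0}  →  sig = ⟨2 | 2⟩

Hence PRS(X_Σ) =
    ⟨2 | 0⟩
    ⟨2 | 0⟩
    ⟨2 | 1⟩
    ⟨2 | 1⟩
    ⟨2 | 1⟩
    ⟨2 | 1⟩
    ⟨2 | 1⟩
    ⟨2 | 1⟩
    ⟨2 | 2⟩


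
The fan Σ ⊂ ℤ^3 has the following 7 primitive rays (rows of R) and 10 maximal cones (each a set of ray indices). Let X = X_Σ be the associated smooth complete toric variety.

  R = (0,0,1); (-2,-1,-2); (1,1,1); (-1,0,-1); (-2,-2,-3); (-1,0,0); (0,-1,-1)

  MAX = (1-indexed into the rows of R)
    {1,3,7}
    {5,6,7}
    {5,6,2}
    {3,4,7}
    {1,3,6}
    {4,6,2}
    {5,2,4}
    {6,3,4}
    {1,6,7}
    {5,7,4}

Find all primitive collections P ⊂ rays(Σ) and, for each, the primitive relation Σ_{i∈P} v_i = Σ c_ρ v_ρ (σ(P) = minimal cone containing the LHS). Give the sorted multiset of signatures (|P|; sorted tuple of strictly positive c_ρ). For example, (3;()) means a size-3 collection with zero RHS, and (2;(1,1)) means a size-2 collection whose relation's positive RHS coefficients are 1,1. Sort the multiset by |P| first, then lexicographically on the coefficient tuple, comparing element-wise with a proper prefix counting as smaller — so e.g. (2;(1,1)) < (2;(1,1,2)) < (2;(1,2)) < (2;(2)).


Minimal non-faces — 9 found among 7 rays, 10 max cones:

  P = {1,4}:  v_{1} + v_{4} = v_{6}  →  sig = (2;(1))
  P = {2,3}:  v_{2} + v_{3} = v_{4}  →  sig = (2;(1))
  P = {2,7}:  v_{2} + v_{7} = v_{5}  →  sig = (2;(1))
  P = {3,5}:  v_{3} + v_{5} = v_{4} + v_{7}  →  sig = (2;(1,1))
  P = {1,2}:  v_{1} + v_{2} = 2·v_{6} + v_{7}  →  sig = (2;(1,2))
  P = {1,5}:  v_{1} + v_{5} = 2·v_{6} + 2·v_{7}  →  sig = (2;(2,2))
  P = {3,6,7}:  v_{3} + v_{6} + v_{7} = 0  →  sig = (3;())
  P = {4,6,7}:  v_{4} + v_{6} + v_{7} = v_{2}  →  sig = (3;(1))
  P = {4,5,6}:  v_{4} + v_{5} + v_{6} = 2·v_{2}  →  sig = (3;(2))

Sorted signature multiset PRS(X):
[(2;(1)), (2;(1)), (2;(1)), (2;(1,1)), (2;(1,2)), (2;(2,2)), (3;()), (3;(1)), (3;(2))]


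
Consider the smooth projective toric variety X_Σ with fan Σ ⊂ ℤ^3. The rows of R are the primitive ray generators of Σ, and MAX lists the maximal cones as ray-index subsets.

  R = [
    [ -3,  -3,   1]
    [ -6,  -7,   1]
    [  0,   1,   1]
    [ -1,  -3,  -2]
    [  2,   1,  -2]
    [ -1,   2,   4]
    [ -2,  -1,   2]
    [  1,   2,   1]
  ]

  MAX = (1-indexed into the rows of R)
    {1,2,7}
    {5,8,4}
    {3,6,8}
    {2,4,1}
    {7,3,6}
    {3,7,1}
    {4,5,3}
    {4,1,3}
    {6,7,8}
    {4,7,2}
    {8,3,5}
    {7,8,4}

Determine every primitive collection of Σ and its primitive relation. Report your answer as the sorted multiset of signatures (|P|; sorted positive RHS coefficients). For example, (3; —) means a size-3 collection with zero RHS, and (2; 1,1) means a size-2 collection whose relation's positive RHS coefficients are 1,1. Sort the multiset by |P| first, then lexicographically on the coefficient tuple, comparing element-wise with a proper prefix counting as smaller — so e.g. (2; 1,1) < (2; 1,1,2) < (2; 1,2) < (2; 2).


14 minimal non-faces of Δ(Σ) (on 8 rays):

  {5,7}:  v_{5} + v_{7} = 0  ⇒ sig = (2; —)
  {1,8}:  v_{1} + v_{8} = v_{7}  ⇒ sig = (2; 1)
  {4,6}:  v_{4} + v_{6} = v_{7}  ⇒ sig = (2; 1)
  {1,5}:  v_{1} + v_{5} = v_{3} + v_{4}  ⇒ sig = (2; 1,1)
  {2,5}:  v_{2} + v_{5} = v_{1} + v_{4}  ⇒ sig = (2; 1,1)
  {5,6}:  v_{5} + v_{6} = v_{3} + v_{8}  ⇒ sig = (2; 1,1)
  {1,6}:  v_{1} + v_{6} = v_{3} + 2·v_{7}  ⇒ sig = (2; 1,2)
  {2,6}:  v_{2} + v_{6} = v_{1} + 2·v_{7}  ⇒ sig = (2; 1,2)
  {2,8}:  v_{2} + v_{8} = v_{4} + 2·v_{7}  ⇒ sig = (2; 1,2)
  {2,3}:  v_{2} + v_{3} = 2·v_{1}  ⇒ sig = (2; 2)
  {3,4,8}:  v_{3} + v_{4} + v_{8} = 0  ⇒ sig = (3; —)
  {1,4,7}:  v_{1} + v_{4} + v_{7} = v_{2}  ⇒ sig = (3; 1)
  {3,4,7}:  v_{3} + v_{4} + v_{7} = v_{1}  ⇒ sig = (3; 1)
  {3,7,8}:  v_{3} + v_{7} + v_{8} = v_{6}  ⇒ sig = (3; 1)

Hence PRS(X_Σ) =
{ (2; —),  (2; 1) ×2,  (2; 1,1) ×3,  (2; 1,2) ×3,  (2; 2),  (3; —),  (3; 1) ×3 }


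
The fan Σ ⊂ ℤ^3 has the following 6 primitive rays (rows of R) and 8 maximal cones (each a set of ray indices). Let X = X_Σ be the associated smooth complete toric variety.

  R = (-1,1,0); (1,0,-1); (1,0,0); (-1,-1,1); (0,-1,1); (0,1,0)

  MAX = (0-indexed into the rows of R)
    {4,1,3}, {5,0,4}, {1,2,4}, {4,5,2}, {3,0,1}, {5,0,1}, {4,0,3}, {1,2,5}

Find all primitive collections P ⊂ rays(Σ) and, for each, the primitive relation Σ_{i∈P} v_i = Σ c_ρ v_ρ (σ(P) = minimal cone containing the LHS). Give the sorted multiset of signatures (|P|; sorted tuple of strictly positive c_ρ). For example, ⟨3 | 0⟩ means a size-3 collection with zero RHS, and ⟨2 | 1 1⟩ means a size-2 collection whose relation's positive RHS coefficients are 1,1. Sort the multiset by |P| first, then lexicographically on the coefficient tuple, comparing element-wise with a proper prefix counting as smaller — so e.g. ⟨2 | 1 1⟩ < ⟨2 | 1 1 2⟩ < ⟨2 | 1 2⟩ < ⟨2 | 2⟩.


Minimal non-faces — 5 found among 6 rays, 8 max cones:

  • {0,2}:  v_{0} + v_{2} = v_{5}  ⟹  sig = ⟨2 | 1⟩
  • {2,3}:  v_{2} + v_{3} = v_{4}  ⟹  sig = ⟨2 | 1⟩
  • {3,5}:  v_{3} + v_{5} = v_{0} + v_{4}  ⟹  sig = ⟨2 | 1 1⟩
  • {0,1,4}:  v_{0} + v_{1} + v_{4} = 0  ⟹  sig = ⟨3 | 0⟩
  • {1,4,5}:  v_{1} + v_{4} + v_{5} = v_{2}  ⟹  sig = ⟨3 | 1⟩

Sorted signature multiset PRS(X):
{ ⟨2 | 1⟩ ×2,  ⟨2 | 1 1⟩,  ⟨3 | 0⟩,  ⟨3 | 1⟩ }


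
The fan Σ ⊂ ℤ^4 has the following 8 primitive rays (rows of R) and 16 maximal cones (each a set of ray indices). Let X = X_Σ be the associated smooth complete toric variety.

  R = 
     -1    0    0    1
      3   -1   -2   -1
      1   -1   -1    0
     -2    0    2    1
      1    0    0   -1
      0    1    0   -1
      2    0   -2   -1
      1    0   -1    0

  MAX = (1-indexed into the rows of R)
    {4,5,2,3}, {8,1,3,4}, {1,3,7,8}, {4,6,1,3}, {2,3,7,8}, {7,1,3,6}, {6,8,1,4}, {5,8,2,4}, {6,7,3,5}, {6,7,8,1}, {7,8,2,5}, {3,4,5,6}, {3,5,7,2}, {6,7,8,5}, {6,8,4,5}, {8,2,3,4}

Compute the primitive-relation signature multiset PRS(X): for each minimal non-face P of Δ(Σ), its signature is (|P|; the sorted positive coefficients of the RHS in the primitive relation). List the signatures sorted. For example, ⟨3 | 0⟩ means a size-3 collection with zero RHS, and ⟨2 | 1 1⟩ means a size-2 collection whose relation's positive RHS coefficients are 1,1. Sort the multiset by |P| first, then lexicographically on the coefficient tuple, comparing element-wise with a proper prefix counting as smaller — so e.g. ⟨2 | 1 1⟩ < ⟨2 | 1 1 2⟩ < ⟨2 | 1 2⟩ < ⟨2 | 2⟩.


The 6 primitive collections of Σ (r=8, n=4):

  P={1,5}:  v_{1} + v_{5} = 0  so sig = ⟨2 | 0⟩
  P={4,7}:  v_{4} + v_{7} = 0  so sig = ⟨2 | 0⟩
  P={1,2}:  v_{1} + v_{2} = v_{3} + v_{8}  so sig = ⟨2 | 1 1⟩
  P={2,6}:  v_{2} + v_{6} = v_{5} + v_{7}  so sig = ⟨2 | 1 1⟩
  P={3,5,8}:  v_{3} + v_{5} + v_{8} = v_{2}  so sig = ⟨3 | 1⟩
  P={3,6,8}:  v_{3} + v_{6} + v_{8} = v_{7}  so sig = ⟨3 | 1⟩

Sorted signature multiset PRS(X):
{ ⟨2 | 0⟩ ×2,  ⟨2 | 1 1⟩ ×2,  ⟨3 | 1⟩ ×2 }


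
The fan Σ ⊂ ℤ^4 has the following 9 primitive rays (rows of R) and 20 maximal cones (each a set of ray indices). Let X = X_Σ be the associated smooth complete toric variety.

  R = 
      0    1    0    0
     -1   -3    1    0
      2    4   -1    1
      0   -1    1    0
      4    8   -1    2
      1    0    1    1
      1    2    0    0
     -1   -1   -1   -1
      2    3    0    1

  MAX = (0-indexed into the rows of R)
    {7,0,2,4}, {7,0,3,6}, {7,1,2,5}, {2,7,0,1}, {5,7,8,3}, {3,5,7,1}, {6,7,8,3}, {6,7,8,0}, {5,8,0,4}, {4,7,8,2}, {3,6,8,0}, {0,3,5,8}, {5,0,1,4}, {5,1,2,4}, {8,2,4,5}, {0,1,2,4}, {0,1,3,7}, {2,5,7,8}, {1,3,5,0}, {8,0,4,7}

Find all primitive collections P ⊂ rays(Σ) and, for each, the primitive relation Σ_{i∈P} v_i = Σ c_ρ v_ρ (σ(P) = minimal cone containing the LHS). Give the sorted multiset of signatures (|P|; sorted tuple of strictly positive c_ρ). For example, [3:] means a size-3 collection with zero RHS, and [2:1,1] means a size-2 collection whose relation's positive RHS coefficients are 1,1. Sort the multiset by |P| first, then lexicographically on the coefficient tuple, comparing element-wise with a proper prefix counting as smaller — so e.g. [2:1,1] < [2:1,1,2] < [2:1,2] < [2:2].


Primitive collections (13):

  P = {1,6}:  v_{1} + v_{6} = v_{3} — sig = [2:1]
  P = {1,8}:  v_{1} + v_{8} = v_{5} — sig = [2:1]
  P = {2,3}:  v_{2} + v_{3} = v_{8} — sig = [2:1]
  P = {5,6}:  v_{5} + v_{6} = v_{3} + v_{8} — sig = [2:1,1]
  P = {2,6}:  v_{2} + v_{6} = v_{0} + v_{7} + 2·v_{8} — sig = [2:1,1,2]
  P = {3,4}:  v_{3} + v_{4} = v_{0} + 2·v_{8} — sig = [2:1,2]
  P = {4,6}:  v_{4} + v_{6} = 2·v_{0} + v_{7} + 3·v_{8} — sig = [2:1,2,3]
  P = {0,5,7}:  v_{0} + v_{5} + v_{7} = 0 — sig = [3:]
  P = {0,2,8}:  v_{0} + v_{2} + v_{8} = v_{4} — sig = [3:1]
  P = {1,4,7}:  v_{1} + v_{4} + v_{7} = v_{2} — sig = [3:1]
  P = {0,2,5}:  v_{0} + v_{2} + v_{5} = v_{1} + v_{4} — sig = [3:1,1]
  P = {4,5,7}:  v_{4} + v_{5} + v_{7} = v_{2} + v_{8} — sig = [3:1,1]
  P = {0,3,7,8}:  v_{0} + v_{3} + v_{7} + v_{8} = v_{6} — sig = [4:1]

so the primitive-relation signature multiset is
    [2:1]
    [2:1]
    [2:1]
    [2:1,1]
    [2:1,1,2]
    [2:1,2]
    [2:1,2,3]
    [3:]
    [3:1]
    [3:1]
    [3:1,1]
    [3:1,1]
    [4:1]
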